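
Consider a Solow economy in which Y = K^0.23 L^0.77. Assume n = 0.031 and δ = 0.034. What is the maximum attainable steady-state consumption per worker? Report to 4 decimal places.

c_gold ≈ 1.1231

The effective depreciation rate is n + δ = 0.031 + 0.034 = 0.065.
Maximizing c = f(k) − (n+δ)·k gives f'(k) = n+δ, i.e. 0.23·k^(0.23−1) = 0.065, so k_gold = (0.23/0.065)^(1/0.77) ≈ 5.1611.
y_gold = 5.1611^0.23 ≈ 1.4586.
c_gold = y_gold − (n+δ)·k_gold = 1.4586 − 0.065·5.1611 ≈ 1.1231.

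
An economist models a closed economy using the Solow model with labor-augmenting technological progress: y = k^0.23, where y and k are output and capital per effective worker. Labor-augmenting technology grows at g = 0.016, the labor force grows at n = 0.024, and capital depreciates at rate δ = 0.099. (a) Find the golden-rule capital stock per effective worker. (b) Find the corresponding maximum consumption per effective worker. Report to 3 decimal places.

(a) k_gold ≈ 1.923; (b) c_gold ≈ 0.895

Break-even investment rate: n + g + δ = 0.024 + 0.016 + 0.099 = 0.139.
Golden rule sets MPK = n+g+δ: 0.23·k^(0.23−1) = 0.139, so k_gold = (0.23/0.139)^(1/0.77) ≈ 1.9233.
y_gold = 1.9233^0.23 ≈ 1.1623; c_gold = y_gold − 0.139·k_gold ≈ 0.8950.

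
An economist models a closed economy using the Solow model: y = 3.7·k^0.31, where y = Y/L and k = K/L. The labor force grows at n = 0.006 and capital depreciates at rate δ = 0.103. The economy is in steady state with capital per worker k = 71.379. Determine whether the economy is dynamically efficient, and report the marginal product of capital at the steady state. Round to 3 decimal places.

n + δ = 0.006 + 0.103 = 0.109.
MPK = 0.31·3.7·k^(0.31−1) = 0.31·3.7·71.379^(-0.69) ≈ 0.0603.
MPK < 0.109, so the economy is dynamically inefficient (over-saving).

dynamically inefficient; MPK ≈ 0.060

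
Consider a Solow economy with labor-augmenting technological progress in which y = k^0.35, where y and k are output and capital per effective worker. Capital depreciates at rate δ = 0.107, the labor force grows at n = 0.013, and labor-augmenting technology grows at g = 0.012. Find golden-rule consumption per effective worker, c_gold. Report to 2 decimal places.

Break-even investment rate: n + g + δ = 0.013 + 0.012 + 0.107 = 0.132.
Maximizing c = f(k) − (n+g+δ)·k gives f'(k) = n+g+δ, i.e. 0.35·k^(0.35−1) = 0.132, so k_gold = (0.35/0.132)^(1/0.65) ≈ 4.4826.
y_gold = 4.4826^0.35 ≈ 1.6906.
c_gold = y_gold − (n+g+δ)·k_gold = 1.6906 − 0.132·4.4826 ≈ 1.0989.

c_gold ≈ 1.10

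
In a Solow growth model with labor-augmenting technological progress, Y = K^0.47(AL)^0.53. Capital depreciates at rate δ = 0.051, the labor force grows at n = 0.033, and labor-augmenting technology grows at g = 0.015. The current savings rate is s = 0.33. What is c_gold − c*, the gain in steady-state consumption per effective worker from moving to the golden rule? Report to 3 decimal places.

Δc ≈ 0.161

n + g + δ = 0.033 + 0.015 + 0.051 = 0.099.
Current steady state (s = 0.33): k* = (0.33/0.099)^(1/0.53) ≈ 9.6954, y* = 9.6954^0.47 ≈ 2.9086, c* = (1−0.33)·2.9086 ≈ 1.9488.
Golden rule sets MPK = n+g+δ: 0.47·k^(0.47−1) = 0.099, so k_gold = (0.47/0.099)^(1/0.53) ≈ 18.8949.
y_gold = 18.8949^0.47 ≈ 3.9800, c_gold = y_gold − 0.099·k_gold ≈ 2.1094.
Gain: Δc = 2.1094 − 1.9488 ≈ 0.1606.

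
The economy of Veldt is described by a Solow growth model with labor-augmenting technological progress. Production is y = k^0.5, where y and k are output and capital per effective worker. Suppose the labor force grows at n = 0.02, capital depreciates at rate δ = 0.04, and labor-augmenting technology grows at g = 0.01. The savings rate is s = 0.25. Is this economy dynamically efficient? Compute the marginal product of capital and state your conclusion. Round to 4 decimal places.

dynamically efficient; MPK ≈ 0.1400

Break-even investment rate: n + g + δ = 0.02 + 0.01 + 0.04 = 0.07.
Steady-state k*: s·k^0.5 = 0.07·k gives k* = (0.25/0.07)^(1/0.5) ≈ 12.7551.
MPK = 0.5·12.7551^(-0.5) ≈ 0.1400.
MPK > n+g+δ = 0.07, so the economy is dynamically efficient (under-saving).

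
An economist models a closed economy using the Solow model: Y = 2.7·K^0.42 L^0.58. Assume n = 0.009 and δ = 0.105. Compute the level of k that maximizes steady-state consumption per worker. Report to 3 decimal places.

k_gold ≈ 52.503

n + δ = 0.009 + 0.105 = 0.114.
At the golden rule the marginal product of capital equals n+δ: 0.42·2.7·k^(0.42−1) = 0.114. Solving, k_gold = (0.42·2.7/0.114)^(1/0.58) ≈ 52.5033.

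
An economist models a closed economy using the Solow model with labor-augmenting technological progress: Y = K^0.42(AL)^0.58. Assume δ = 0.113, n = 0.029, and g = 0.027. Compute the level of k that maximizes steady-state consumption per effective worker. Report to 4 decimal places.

k_gold ≈ 4.8046

Break-even investment rate: n + g + δ = 0.029 + 0.027 + 0.113 = 0.169.
Maximizing c = f(k) − (n+g+δ)·k gives f'(k) = n+g+δ, i.e. 0.42·k^(0.42−1) = 0.169, so k_gold = (0.42/0.169)^(1/0.58) ≈ 4.8046.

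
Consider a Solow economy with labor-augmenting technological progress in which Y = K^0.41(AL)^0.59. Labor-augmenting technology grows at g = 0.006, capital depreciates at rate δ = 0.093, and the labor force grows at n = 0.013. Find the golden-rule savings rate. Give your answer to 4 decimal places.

Break-even investment rate: n + g + δ = 0.013 + 0.006 + 0.093 = 0.112.
At the golden rule MPK = n+g+δ, and in any Cobb-Douglas steady state s = (n+g+δ)·k/y = MPK·k/y = capital's share 0.41.

s_gold = 0.4100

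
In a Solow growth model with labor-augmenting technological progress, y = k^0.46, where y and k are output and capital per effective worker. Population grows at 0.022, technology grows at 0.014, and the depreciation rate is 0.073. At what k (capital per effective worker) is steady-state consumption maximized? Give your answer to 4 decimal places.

k_gold ≈ 14.3887

Capital per effective worker breaks even when investment replaces (n + g + δ)·k; here n + g + δ = 0.109.
Setting f'(k) = n+g+δ gives 0.46·k^(0.46−1) = 0.109, hence k_gold = (0.46/0.109)^(1/0.54) ≈ 14.3887.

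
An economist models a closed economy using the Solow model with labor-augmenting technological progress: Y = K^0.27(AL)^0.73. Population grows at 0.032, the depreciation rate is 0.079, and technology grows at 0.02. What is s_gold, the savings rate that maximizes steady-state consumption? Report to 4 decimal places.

s_gold = 0.2700

n + g + δ = 0.032 + 0.02 + 0.079 = 0.131.
At the golden rule MPK = n+g+δ, and in any Cobb-Douglas steady state s = (n+g+δ)·k/y = MPK·k/y = capital's share 0.27.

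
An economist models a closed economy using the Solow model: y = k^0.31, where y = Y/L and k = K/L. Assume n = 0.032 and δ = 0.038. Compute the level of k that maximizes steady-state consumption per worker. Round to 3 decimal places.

The effective depreciation rate is n + δ = 0.032 + 0.038 = 0.07.
Maximizing c = f(k) − (n+δ)·k gives f'(k) = n+δ, i.e. 0.31·k^(0.31−1) = 0.07, so k_gold = (0.31/0.07)^(1/0.69) ≈ 8.6420.

k_gold ≈ 8.642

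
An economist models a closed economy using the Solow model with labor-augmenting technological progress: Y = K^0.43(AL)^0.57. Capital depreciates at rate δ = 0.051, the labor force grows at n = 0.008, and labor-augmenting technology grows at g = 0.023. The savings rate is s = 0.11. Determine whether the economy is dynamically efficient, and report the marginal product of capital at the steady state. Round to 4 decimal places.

dynamically efficient; MPK ≈ 0.3205

Capital per effective worker breaks even when investment replaces (n + g + δ)·k; here n + g + δ = 0.082.
Steady-state k*: s·k^0.43 = 0.082·k gives k* = (0.11/0.082)^(1/0.57) ≈ 1.6743.
MPK = 0.43·1.6743^(-0.57) ≈ 0.3205.
MPK > n+g+δ = 0.082, so the economy is dynamically efficient (under-saving).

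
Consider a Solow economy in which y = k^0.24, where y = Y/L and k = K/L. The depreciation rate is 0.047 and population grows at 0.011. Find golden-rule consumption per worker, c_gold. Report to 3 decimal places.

The effective depreciation rate is n + δ = 0.011 + 0.047 = 0.058.
Golden rule sets MPK = n+δ: 0.24·k^(0.24−1) = 0.058, so k_gold = (0.24/0.058)^(1/0.76) ≈ 6.4797.
y_gold = 6.4797^0.24 ≈ 1.5659.
c_gold = y_gold − (n+δ)·k_gold = 1.5659 − 0.058·6.4797 ≈ 1.1901.

c_gold ≈ 1.190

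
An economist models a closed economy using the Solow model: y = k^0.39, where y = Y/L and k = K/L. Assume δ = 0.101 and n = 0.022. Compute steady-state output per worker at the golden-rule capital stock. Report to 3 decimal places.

y_gold ≈ 2.091

Capital per worker breaks even when investment replaces (n + δ)·k; here n + δ = 0.123.
Golden rule sets MPK = n+δ: 0.39·k^(0.39−1) = 0.123, so k_gold = (0.39/0.123)^(1/0.61) ≈ 6.6309.
Output: y_gold = k_gold^0.39 = 6.6309^0.39 ≈ 2.0913.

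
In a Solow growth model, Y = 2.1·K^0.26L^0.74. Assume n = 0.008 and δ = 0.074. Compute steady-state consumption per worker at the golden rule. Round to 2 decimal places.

c_gold ≈ 3.03

The effective depreciation rate is n + δ = 0.008 + 0.074 = 0.082.
At the golden rule the marginal product of capital equals n+δ: 0.26·2.1·k^(0.26−1) = 0.082. Solving, k_gold = (0.26·2.1/0.082)^(1/0.74) ≈ 12.9621.
y_gold = 2.1·12.9621^0.26 ≈ 4.0880.
c_gold = y_gold − (n+δ)·k_gold = 4.0880 − 0.082·12.9621 ≈ 3.0251.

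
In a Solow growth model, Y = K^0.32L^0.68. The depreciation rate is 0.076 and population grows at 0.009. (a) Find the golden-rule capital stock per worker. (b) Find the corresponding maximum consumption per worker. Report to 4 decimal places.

n + δ = 0.009 + 0.076 = 0.085.
At the golden rule the marginal product of capital equals n+δ: 0.32·k^(0.32−1) = 0.085. Solving, k_gold = (0.32/0.085)^(1/0.68) ≈ 7.0253.
y_gold = 7.0253^0.32 ≈ 1.8661; c_gold = y_gold − 0.085·k_gold ≈ 1.2689.

(a) k_gold ≈ 7.0253; (b) c_gold ≈ 1.2689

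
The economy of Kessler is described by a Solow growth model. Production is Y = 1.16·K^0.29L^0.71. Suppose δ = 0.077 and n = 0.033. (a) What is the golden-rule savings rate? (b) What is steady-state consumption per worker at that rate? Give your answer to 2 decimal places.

(a) s_gold = 0.29; (b) c_gold ≈ 1.30

Capital per worker breaks even when investment replaces (n + δ)·k; here n + δ = 0.11.
For Cobb-Douglas, s_gold equals capital's share: s_gold = 0.29.
Maximizing c = f(k) − (n+δ)·k gives f'(k) = n+δ, i.e. 0.29·1.16·k^(0.29−1) = 0.11, so k_gold = (0.29·1.16/0.11)^(1/0.71) ≈ 4.8278.
y_gold = 1.16·4.8278^0.29 ≈ 1.8312; c_gold = (1−0.29)·y_gold ≈ 1.3002.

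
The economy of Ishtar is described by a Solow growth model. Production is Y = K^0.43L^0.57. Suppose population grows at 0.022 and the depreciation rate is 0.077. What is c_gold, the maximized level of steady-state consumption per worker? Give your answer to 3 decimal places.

Capital per worker breaks even when investment replaces (n + δ)·k; here n + δ = 0.099.
Golden rule sets MPK = n+δ: 0.43·k^(0.43−1) = 0.099, so k_gold = (0.43/0.099)^(1/0.57) ≈ 13.1524.
y_gold = 13.1524^0.43 ≈ 3.0281.
c_gold = y_gold − (n+δ)·k_gold = 3.0281 − 0.099·13.1524 ≈ 1.7260.

c_gold ≈ 1.726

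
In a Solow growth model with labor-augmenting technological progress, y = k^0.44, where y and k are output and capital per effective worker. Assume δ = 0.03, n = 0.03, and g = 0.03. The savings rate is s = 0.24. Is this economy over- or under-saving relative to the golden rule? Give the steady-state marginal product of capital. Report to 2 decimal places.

n + g + δ = 0.03 + 0.03 + 0.03 = 0.09.
Steady-state k*: s·k^0.44 = 0.09·k gives k* = (0.24/0.09)^(1/0.56) ≈ 5.7631.
MPK = 0.44·5.7631^(-0.56) ≈ 0.1650.
MPK > n+g+δ = 0.09, so the economy is dynamically efficient (under-saving).

under-saving; MPK ≈ 0.17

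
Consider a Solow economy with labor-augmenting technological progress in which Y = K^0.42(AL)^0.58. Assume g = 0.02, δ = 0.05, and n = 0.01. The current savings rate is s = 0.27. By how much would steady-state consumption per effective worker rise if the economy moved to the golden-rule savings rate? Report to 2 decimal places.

Δc ≈ 0.17

Break-even investment rate: n + g + δ = 0.01 + 0.02 + 0.05 = 0.08.
Current steady state (s = 0.27): k* = (0.27/0.08)^(1/0.58) ≈ 8.1436, y* = 8.1436^0.42 ≈ 2.4129, c* = (1−0.27)·2.4129 ≈ 1.7614.
Setting f'(k) = n+g+δ gives 0.42·k^(0.42−1) = 0.08, hence k_gold = (0.42/0.08)^(1/0.58) ≈ 17.4443.
y_gold = 17.4443^0.42 ≈ 3.3227, c_gold = y_gold − 0.08·k_gold ≈ 1.9272.
Gain: Δc = 1.9272 − 1.7614 ≈ 0.1657.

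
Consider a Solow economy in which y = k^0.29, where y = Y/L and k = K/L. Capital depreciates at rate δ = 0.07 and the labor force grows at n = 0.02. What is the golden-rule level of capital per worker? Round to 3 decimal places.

The effective depreciation rate is n + δ = 0.02 + 0.07 = 0.09.
At the golden rule the marginal product of capital equals n+δ: 0.29·k^(0.29−1) = 0.09. Solving, k_gold = (0.29/0.09)^(1/0.71) ≈ 5.1965.

k_gold ≈ 5.197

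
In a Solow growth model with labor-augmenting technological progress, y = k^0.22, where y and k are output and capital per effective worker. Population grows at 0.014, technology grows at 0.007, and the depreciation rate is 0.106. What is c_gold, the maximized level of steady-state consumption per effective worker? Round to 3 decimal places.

c_gold ≈ 0.911

Break-even investment rate: n + g + δ = 0.014 + 0.007 + 0.106 = 0.127.
Maximizing c = f(k) − (n+g+δ)·k gives f'(k) = n+g+δ, i.e. 0.22·k^(0.22−1) = 0.127, so k_gold = (0.22/0.127)^(1/0.78) ≈ 2.0227.
y_gold = 2.0227^0.22 ≈ 1.1676.
c_gold = y_gold − (n+g+δ)·k_gold = 1.1676 − 0.127·2.0227 ≈ 0.9107.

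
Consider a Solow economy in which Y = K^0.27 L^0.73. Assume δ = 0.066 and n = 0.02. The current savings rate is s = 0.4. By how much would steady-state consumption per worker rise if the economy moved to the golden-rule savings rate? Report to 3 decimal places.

Capital per worker breaks even when investment replaces (n + δ)·k; here n + δ = 0.086.
Current steady state (s = 0.4): k* = (0.4/0.086)^(1/0.73) ≈ 8.2124, y* = 8.2124^0.27 ≈ 1.7657, c* = (1−0.4)·1.7657 ≈ 1.0594.
Golden rule sets MPK = n+δ: 0.27·k^(0.27−1) = 0.086, so k_gold = (0.27/0.086)^(1/0.73) ≈ 4.7933.
y_gold = 4.7933^0.27 ≈ 1.5268, c_gold = y_gold − 0.086·k_gold ≈ 1.1145.
Gain: Δc = 1.1145 − 1.0594 ≈ 0.0551.

Δc ≈ 0.055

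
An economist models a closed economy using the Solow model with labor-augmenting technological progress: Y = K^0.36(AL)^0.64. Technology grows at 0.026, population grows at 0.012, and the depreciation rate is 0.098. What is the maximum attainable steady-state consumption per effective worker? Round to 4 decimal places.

c_gold ≈ 1.1066

Break-even investment rate: n + g + δ = 0.012 + 0.026 + 0.098 = 0.136.
Setting f'(k) = n+g+δ gives 0.36·k^(0.36−1) = 0.136, hence k_gold = (0.36/0.136)^(1/0.64) ≈ 4.5769.
y_gold = 4.5769^0.36 ≈ 1.7290.
c_gold = y_gold − (n+g+δ)·k_gold = 1.7290 − 0.136·4.5769 ≈ 1.1066.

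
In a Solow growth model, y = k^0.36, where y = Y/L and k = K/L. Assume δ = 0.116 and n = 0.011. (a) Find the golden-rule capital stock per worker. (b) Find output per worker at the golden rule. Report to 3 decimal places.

The effective depreciation rate is n + δ = 0.011 + 0.116 = 0.127.
At the golden rule the marginal product of capital equals n+δ: 0.36·k^(0.36−1) = 0.127. Solving, k_gold = (0.36/0.127)^(1/0.64) ≈ 5.0937.
y_gold = 5.0937^0.36 ≈ 1.7969.

(a) k_gold ≈ 5.094; (b) y_gold ≈ 1.797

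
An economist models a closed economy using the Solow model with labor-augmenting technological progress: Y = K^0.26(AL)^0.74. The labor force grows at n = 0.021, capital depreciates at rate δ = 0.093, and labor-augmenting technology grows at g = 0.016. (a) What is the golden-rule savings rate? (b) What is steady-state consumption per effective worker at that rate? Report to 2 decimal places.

(a) s_gold = 0.26; (b) c_gold ≈ 0.94

n + g + δ = 0.021 + 0.016 + 0.093 = 0.13.
For Cobb-Douglas, s_gold equals capital's share: s_gold = 0.26.
Maximizing c = f(k) − (n+g+δ)·k gives f'(k) = n+g+δ, i.e. 0.26·k^(0.26−1) = 0.13, so k_gold = (0.26/0.13)^(1/0.74) ≈ 2.5515.
y_gold = 2.5515^0.26 ≈ 1.2758; c_gold = (1−0.26)·y_gold ≈ 0.9441.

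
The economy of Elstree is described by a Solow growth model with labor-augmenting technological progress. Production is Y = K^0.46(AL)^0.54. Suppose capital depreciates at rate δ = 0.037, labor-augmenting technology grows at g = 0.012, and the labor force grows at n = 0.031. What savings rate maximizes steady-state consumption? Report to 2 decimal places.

s_gold = 0.46

n + g + δ = 0.031 + 0.012 + 0.037 = 0.08.
At the golden rule MPK = n+g+δ, and in any Cobb-Douglas steady state s = (n+g+δ)·k/y = MPK·k/y = capital's share 0.46.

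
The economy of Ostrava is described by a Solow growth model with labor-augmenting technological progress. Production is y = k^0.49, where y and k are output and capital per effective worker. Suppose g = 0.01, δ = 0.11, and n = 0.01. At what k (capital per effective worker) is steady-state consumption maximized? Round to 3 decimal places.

k_gold ≈ 13.487

Capital per effective worker breaks even when investment replaces (n + g + δ)·k; here n + g + δ = 0.13.
Maximizing c = f(k) − (n+g+δ)·k gives f'(k) = n+g+δ, i.e. 0.49·k^(0.49−1) = 0.13, so k_gold = (0.49/0.13)^(1/0.51) ≈ 13.4868.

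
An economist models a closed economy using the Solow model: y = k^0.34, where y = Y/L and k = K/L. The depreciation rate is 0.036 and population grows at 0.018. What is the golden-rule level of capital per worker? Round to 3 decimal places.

k_gold ≈ 16.246

Capital per worker breaks even when investment replaces (n + δ)·k; here n + δ = 0.054.
Maximizing c = f(k) − (n+δ)·k gives f'(k) = n+δ, i.e. 0.34·k^(0.34−1) = 0.054, so k_gold = (0.34/0.054)^(1/0.66) ≈ 16.2456.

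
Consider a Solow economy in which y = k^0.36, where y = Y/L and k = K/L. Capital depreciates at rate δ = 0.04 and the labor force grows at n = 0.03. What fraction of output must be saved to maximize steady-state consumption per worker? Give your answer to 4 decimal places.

s_gold = 0.3600

The effective depreciation rate is n + δ = 0.03 + 0.04 = 0.07.
At the golden rule MPK = n+δ, and in any Cobb-Douglas steady state s = (n+δ)·k/y = MPK·k/y = capital's share 0.36.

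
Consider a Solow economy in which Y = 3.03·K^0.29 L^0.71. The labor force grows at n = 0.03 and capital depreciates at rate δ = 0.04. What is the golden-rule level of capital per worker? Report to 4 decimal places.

k_gold ≈ 35.2797

n + δ = 0.03 + 0.04 = 0.07.
Setting f'(k) = n+δ gives 0.29·3.03·k^(0.29−1) = 0.07, hence k_gold = (0.29·3.03/0.07)^(1/0.71) ≈ 35.2797.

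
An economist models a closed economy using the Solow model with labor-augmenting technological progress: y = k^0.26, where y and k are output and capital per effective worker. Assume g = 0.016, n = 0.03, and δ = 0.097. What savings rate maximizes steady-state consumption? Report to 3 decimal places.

The effective depreciation rate is n + g + δ = 0.03 + 0.016 + 0.097 = 0.143.
At the golden rule MPK = n+g+δ, and in any Cobb-Douglas steady state s = (n+g+δ)·k/y = MPK·k/y = capital's share 0.26.

s_gold = 0.260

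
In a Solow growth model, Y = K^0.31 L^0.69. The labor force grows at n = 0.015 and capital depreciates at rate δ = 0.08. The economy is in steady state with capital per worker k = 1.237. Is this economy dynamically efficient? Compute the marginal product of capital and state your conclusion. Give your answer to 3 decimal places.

Capital per worker breaks even when investment replaces (n + δ)·k; here n + δ = 0.095.
MPK = 0.31·k^(0.31−1) = 0.31·1.237^(-0.69) ≈ 0.2677.
MPK > 0.095, so the economy is dynamically efficient (under-saving).

dynamically efficient; MPK ≈ 0.268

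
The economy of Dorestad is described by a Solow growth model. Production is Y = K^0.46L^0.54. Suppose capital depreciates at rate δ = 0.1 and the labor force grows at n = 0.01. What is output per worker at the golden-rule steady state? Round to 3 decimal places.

y_gold ≈ 3.383

Break-even investment rate: n + δ = 0.01 + 0.1 = 0.11.
At the golden rule the marginal product of capital equals n+δ: 0.46·k^(0.46−1) = 0.11. Solving, k_gold = (0.46/0.11)^(1/0.54) ≈ 14.1474.
Output: y_gold = k_gold^0.46 = 14.1474^0.46 ≈ 3.3831.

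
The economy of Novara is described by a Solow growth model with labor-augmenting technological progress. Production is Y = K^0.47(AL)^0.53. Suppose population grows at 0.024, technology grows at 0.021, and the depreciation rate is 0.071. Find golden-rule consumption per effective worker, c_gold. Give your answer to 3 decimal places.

n + g + δ = 0.024 + 0.021 + 0.071 = 0.116.
Setting f'(k) = n+g+δ gives 0.47·k^(0.47−1) = 0.116, hence k_gold = (0.47/0.116)^(1/0.53) ≈ 14.0117.
y_gold = 14.0117^0.47 ≈ 3.4582.
c_gold = y_gold − (n+g+δ)·k_gold = 3.4582 − 0.116·14.0117 ≈ 1.8328.

c_gold ≈ 1.833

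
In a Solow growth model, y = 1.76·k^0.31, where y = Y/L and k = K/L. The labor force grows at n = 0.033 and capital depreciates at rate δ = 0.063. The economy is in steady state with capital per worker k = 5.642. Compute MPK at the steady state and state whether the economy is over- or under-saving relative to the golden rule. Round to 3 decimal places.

n + δ = 0.033 + 0.063 = 0.096.
MPK = 0.31·1.76·k^(0.31−1) = 0.31·1.76·5.642^(-0.69) ≈ 0.1653.
MPK > 0.096, so the economy is dynamically efficient (under-saving).

under-saving; MPK ≈ 0.165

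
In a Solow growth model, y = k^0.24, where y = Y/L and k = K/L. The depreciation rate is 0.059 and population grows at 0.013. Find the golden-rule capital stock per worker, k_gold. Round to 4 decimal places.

Break-even investment rate: n + δ = 0.013 + 0.059 = 0.072.
Setting f'(k) = n+δ gives 0.24·k^(0.24−1) = 0.072, hence k_gold = (0.24/0.072)^(1/0.76) ≈ 4.8753.

k_gold ≈ 4.8753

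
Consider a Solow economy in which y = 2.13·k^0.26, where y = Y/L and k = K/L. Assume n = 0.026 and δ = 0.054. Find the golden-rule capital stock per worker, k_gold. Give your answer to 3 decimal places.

k_gold ≈ 13.661

The effective depreciation rate is n + δ = 0.026 + 0.054 = 0.08.
Golden rule sets MPK = n+δ: 0.26·2.13·k^(0.26−1) = 0.08, so k_gold = (0.26·2.13/0.08)^(1/0.74) ≈ 13.6613.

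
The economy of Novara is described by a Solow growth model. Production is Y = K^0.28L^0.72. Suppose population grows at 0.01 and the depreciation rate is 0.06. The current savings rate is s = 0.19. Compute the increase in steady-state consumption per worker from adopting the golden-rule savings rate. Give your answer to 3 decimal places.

Break-even investment rate: n + δ = 0.01 + 0.06 = 0.07.
Current steady state (s = 0.19): k* = (0.19/0.07)^(1/0.72) ≈ 4.0022, y* = 4.0022^0.28 ≈ 1.4745, c* = (1−0.19)·1.4745 ≈ 1.1943.
Golden rule sets MPK = n+δ: 0.28·k^(0.28−1) = 0.07, so k_gold = (0.28/0.07)^(1/0.72) ≈ 6.8580.
y_gold = 6.8580^0.28 ≈ 1.7145, c_gold = y_gold − 0.07·k_gold ≈ 1.2344.
Gain: Δc = 1.2344 − 1.1943 ≈ 0.0401.

Δc ≈ 0.040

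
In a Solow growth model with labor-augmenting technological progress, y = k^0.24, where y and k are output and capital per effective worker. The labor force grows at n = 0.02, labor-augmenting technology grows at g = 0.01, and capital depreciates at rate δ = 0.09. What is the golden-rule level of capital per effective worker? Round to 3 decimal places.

Capital per effective worker breaks even when investment replaces (n + g + δ)·k; here n + g + δ = 0.12.
Maximizing c = f(k) − (n+g+δ)·k gives f'(k) = n+g+δ, i.e. 0.24·k^(0.24−1) = 0.12, so k_gold = (0.24/0.12)^(1/0.76) ≈ 2.4894.

k_gold ≈ 2.489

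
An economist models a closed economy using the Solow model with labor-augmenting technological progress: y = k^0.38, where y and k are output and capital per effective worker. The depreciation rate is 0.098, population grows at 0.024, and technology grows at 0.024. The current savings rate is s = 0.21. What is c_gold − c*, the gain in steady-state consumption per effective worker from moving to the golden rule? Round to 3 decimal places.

n + g + δ = 0.024 + 0.024 + 0.098 = 0.146.
Current steady state (s = 0.21): k* = (0.21/0.146)^(1/0.62) ≈ 1.7973, y* = 1.7973^0.38 ≈ 1.2496, c* = (1−0.21)·1.2496 ≈ 0.9872.
Golden rule sets MPK = n+g+δ: 0.38·k^(0.38−1) = 0.146, so k_gold = (0.38/0.146)^(1/0.62) ≈ 4.6779.
y_gold = 4.6779^0.38 ≈ 1.7973, c_gold = y_gold − 0.146·k_gold ≈ 1.1143.
Gain: Δc = 1.1143 − 0.9872 ≈ 0.1272.

Δc ≈ 0.127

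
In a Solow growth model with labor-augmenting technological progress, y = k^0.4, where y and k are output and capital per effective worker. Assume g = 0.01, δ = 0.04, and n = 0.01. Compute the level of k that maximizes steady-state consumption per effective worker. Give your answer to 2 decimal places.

The effective depreciation rate is n + g + δ = 0.01 + 0.01 + 0.04 = 0.06.
Golden rule sets MPK = n+g+δ: 0.4·k^(0.4−1) = 0.06, so k_gold = (0.4/0.06)^(1/0.6) ≈ 23.6146.

k_gold ≈ 23.61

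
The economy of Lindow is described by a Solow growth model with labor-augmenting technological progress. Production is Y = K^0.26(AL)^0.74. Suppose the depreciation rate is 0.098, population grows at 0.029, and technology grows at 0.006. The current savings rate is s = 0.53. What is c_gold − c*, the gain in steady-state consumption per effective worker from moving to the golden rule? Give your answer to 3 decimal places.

Δc ≈ 0.173

n + g + δ = 0.029 + 0.006 + 0.098 = 0.133.
Current steady state (s = 0.53): k* = (0.53/0.133)^(1/0.74) ≈ 6.4772, y* = 6.4772^0.26 ≈ 1.6254, c* = (1−0.53)·1.6254 ≈ 0.7639.
At the golden rule the marginal product of capital equals n+g+δ: 0.26·k^(0.26−1) = 0.133. Solving, k_gold = (0.26/0.133)^(1/0.74) ≈ 2.4740.
y_gold = 2.4740^0.26 ≈ 1.2656, c_gold = y_gold − 0.133·k_gold ≈ 0.9365.
Gain: Δc = 0.9365 − 0.7639 ≈ 0.1726.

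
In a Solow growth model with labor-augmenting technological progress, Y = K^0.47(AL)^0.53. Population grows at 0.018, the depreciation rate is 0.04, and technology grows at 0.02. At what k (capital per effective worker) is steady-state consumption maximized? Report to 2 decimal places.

k_gold ≈ 29.63

The effective depreciation rate is n + g + δ = 0.018 + 0.02 + 0.04 = 0.078.
Setting f'(k) = n+g+δ gives 0.47·k^(0.47−1) = 0.078, hence k_gold = (0.47/0.078)^(1/0.53) ≈ 29.6281.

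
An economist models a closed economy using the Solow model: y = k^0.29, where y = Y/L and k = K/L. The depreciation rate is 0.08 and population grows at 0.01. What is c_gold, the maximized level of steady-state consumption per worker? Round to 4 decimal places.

c_gold ≈ 1.1450

The effective depreciation rate is n + δ = 0.01 + 0.08 = 0.09.
Maximizing c = f(k) − (n+δ)·k gives f'(k) = n+δ, i.e. 0.29·k^(0.29−1) = 0.09, so k_gold = (0.29/0.09)^(1/0.71) ≈ 5.1965.
y_gold = 5.1965^0.29 ≈ 1.6127.
c_gold = y_gold − (n+δ)·k_gold = 1.6127 − 0.09·5.1965 ≈ 1.1450.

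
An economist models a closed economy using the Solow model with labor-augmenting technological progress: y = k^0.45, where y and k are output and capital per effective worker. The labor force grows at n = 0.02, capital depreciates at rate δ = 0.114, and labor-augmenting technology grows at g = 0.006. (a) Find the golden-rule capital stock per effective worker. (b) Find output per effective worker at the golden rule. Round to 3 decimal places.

(a) k_gold ≈ 8.355; (b) y_gold ≈ 2.599

n + g + δ = 0.02 + 0.006 + 0.114 = 0.14.
Maximizing c = f(k) − (n+g+δ)·k gives f'(k) = n+g+δ, i.e. 0.45·k^(0.45−1) = 0.14, so k_gold = (0.45/0.14)^(1/0.55) ≈ 8.3555.
y_gold = 8.3555^0.45 ≈ 2.5995.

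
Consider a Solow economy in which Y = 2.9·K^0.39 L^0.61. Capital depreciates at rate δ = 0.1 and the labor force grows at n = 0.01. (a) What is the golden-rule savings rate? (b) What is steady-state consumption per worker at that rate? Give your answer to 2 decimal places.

The effective depreciation rate is n + δ = 0.01 + 0.1 = 0.11.
For Cobb-Douglas, s_gold equals capital's share: s_gold = 0.39.
Golden rule sets MPK = n+δ: 0.39·2.9·k^(0.39−1) = 0.11, so k_gold = (0.39·2.9/0.11)^(1/0.61) ≈ 45.6175.
y_gold = 2.9·45.6175^0.39 ≈ 12.8665; c_gold = (1−0.39)·y_gold ≈ 7.8485.

(a) s_gold = 0.39; (b) c_gold ≈ 7.85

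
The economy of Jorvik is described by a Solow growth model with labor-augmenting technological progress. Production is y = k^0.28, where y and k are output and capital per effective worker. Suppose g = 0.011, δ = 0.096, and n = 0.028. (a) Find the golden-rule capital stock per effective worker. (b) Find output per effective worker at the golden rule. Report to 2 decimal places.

(a) k_gold ≈ 2.75; (b) y_gold ≈ 1.33

Capital per effective worker breaks even when investment replaces (n + g + δ)·k; here n + g + δ = 0.135.
Golden rule sets MPK = n+g+δ: 0.28·k^(0.28−1) = 0.135, so k_gold = (0.28/0.135)^(1/0.72) ≈ 2.7544.
y_gold = 2.7544^0.28 ≈ 1.3280.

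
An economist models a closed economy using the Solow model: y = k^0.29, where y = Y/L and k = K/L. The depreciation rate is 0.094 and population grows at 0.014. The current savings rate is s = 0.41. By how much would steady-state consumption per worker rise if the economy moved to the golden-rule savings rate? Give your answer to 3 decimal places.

Δc ≈ 0.045

n + δ = 0.014 + 0.094 = 0.108.
Current steady state (s = 0.41): k* = (0.41/0.108)^(1/0.71) ≈ 6.5464, y* = 6.5464^0.29 ≈ 1.7244, c* = (1−0.41)·1.7244 ≈ 1.0174.
Golden rule sets MPK = n+δ: 0.29·k^(0.29−1) = 0.108, so k_gold = (0.29/0.108)^(1/0.71) ≈ 4.0197.
y_gold = 4.0197^0.29 ≈ 1.4970, c_gold = y_gold − 0.108·k_gold ≈ 1.0629.
Gain: Δc = 1.0629 − 1.0174 ≈ 0.0455.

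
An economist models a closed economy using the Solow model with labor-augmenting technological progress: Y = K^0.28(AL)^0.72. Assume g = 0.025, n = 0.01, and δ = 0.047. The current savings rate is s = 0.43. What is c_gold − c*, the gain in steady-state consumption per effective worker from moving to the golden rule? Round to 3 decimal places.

Δc ≈ 0.075

The effective depreciation rate is n + g + δ = 0.01 + 0.025 + 0.047 = 0.082.
Current steady state (s = 0.43): k* = (0.43/0.082)^(1/0.72) ≈ 9.9890, y* = 9.9890^0.28 ≈ 1.9049, c* = (1−0.43)·1.9049 ≈ 1.0858.
Setting f'(k) = n+g+δ gives 0.28·k^(0.28−1) = 0.082, hence k_gold = (0.28/0.082)^(1/0.72) ≈ 5.5050.
y_gold = 5.5050^0.28 ≈ 1.6122, c_gold = y_gold − 0.082·k_gold ≈ 1.1608.
Gain: Δc = 1.1608 − 1.0858 ≈ 0.0750.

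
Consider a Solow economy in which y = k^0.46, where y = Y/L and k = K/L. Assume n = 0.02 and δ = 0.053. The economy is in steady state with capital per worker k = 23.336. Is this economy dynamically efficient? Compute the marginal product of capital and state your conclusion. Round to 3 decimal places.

Break-even investment rate: n + δ = 0.02 + 0.053 = 0.073.
MPK = 0.46·k^(0.46−1) = 0.46·23.336^(-0.54) ≈ 0.0840.
MPK > 0.073, so the economy is dynamically efficient (under-saving).

dynamically efficient; MPK ≈ 0.084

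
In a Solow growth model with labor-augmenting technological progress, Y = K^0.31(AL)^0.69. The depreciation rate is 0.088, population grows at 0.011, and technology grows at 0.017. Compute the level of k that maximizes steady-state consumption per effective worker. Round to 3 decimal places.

k_gold ≈ 4.156

n + g + δ = 0.011 + 0.017 + 0.088 = 0.116.
Maximizing c = f(k) − (n+g+δ)·k gives f'(k) = n+g+δ, i.e. 0.31·k^(0.31−1) = 0.116, so k_gold = (0.31/0.116)^(1/0.69) ≈ 4.1562.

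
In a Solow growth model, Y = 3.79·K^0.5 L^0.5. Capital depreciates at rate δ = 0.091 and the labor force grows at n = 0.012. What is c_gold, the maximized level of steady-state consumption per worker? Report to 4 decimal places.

Capital per worker breaks even when investment replaces (n + δ)·k; here n + δ = 0.103.
Maximizing c = f(k) − (n+δ)·k gives f'(k) = n+δ, i.e. 0.5·3.79·k^(0.5−1) = 0.103, so k_gold = (0.5·3.79/0.103)^(1/0.5) ≈ 338.4885.
y_gold = 3.79·338.4885^0.5 ≈ 69.7286.
c_gold = y_gold − (n+δ)·k_gold = 69.7286 − 0.103·338.4885 ≈ 34.8643.

c_gold ≈ 34.8643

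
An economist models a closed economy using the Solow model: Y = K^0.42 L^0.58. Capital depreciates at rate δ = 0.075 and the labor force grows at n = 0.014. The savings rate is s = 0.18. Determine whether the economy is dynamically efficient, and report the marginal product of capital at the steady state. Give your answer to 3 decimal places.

dynamically efficient; MPK ≈ 0.208

Capital per worker breaks even when investment replaces (n + δ)·k; here n + δ = 0.089.
Steady-state k*: s·k^0.42 = 0.089·k gives k* = (0.18/0.089)^(1/0.58) ≈ 3.3681.
MPK = 0.42·3.3681^(-0.58) ≈ 0.2077.
MPK > n+δ = 0.089, so the economy is dynamically efficient (under-saving).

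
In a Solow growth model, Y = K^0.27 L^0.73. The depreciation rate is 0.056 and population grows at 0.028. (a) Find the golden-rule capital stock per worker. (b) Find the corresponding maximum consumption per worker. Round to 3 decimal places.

(a) k_gold ≈ 4.950; (b) c_gold ≈ 1.124

The effective depreciation rate is n + δ = 0.028 + 0.056 = 0.084.
Setting f'(k) = n+δ gives 0.27·k^(0.27−1) = 0.084, hence k_gold = (0.27/0.084)^(1/0.73) ≈ 4.9504.
y_gold = 4.9504^0.27 ≈ 1.5401; c_gold = y_gold − 0.084·k_gold ≈ 1.1243.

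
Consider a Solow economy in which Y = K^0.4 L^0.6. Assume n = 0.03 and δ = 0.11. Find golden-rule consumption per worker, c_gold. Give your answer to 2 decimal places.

Capital per worker breaks even when investment replaces (n + δ)·k; here n + δ = 0.14.
Golden rule sets MPK = n+δ: 0.4·k^(0.4−1) = 0.14, so k_gold = (0.4/0.14)^(1/0.6) ≈ 5.7529.
y_gold = 5.7529^0.4 ≈ 2.0135.
c_gold = y_gold − (n+δ)·k_gold = 2.0135 − 0.14·5.7529 ≈ 1.2081.

c_gold ≈ 1.21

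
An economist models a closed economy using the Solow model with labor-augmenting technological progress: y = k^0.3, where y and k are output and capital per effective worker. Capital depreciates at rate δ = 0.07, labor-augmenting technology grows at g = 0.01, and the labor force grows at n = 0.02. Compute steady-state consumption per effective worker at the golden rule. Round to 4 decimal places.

Capital per effective worker breaks even when investment replaces (n + g + δ)·k; here n + g + δ = 0.1.
Golden rule sets MPK = n+g+δ: 0.3·k^(0.3−1) = 0.1, so k_gold = (0.3/0.1)^(1/0.7) ≈ 4.8040.
y_gold = 4.8040^0.3 ≈ 1.6013.
c_gold = y_gold − (n+g+δ)·k_gold = 1.6013 − 0.1·4.8040 ≈ 1.1209.

c_gold ≈ 1.1209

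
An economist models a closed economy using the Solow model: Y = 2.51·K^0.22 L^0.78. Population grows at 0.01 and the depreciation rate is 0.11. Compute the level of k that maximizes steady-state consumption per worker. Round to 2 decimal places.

k_gold ≈ 7.08

Break-even investment rate: n + δ = 0.01 + 0.11 = 0.12.
Setting f'(k) = n+δ gives 0.22·2.51·k^(0.22−1) = 0.12, hence k_gold = (0.22·2.51/0.12)^(1/0.78) ≈ 7.0777.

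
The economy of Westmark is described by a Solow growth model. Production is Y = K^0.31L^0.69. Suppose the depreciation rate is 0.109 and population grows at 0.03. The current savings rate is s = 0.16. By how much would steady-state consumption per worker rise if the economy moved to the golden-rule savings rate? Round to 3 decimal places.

The effective depreciation rate is n + δ = 0.03 + 0.109 = 0.139.
Current steady state (s = 0.16): k* = (0.16/0.139)^(1/0.69) ≈ 1.2262, y* = 1.2262^0.31 ≈ 1.0653, c* = (1−0.16)·1.0653 ≈ 0.8948.
Maximizing c = f(k) − (n+δ)·k gives f'(k) = n+δ, i.e. 0.31·k^(0.31−1) = 0.139, so k_gold = (0.31/0.139)^(1/0.69) ≈ 3.1978.
y_gold = 3.1978^0.31 ≈ 1.4338, c_gold = y_gold − 0.139·k_gold ≈ 0.9894.
Gain: Δc = 0.9894 − 0.8948 ≈ 0.0945.

Δc ≈ 0.095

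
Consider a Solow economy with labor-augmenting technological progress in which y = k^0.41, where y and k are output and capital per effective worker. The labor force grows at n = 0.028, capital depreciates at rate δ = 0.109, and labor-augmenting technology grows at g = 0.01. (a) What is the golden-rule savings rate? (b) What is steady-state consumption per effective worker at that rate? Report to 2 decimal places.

(a) s_gold = 0.41; (b) c_gold ≈ 1.20

The effective depreciation rate is n + g + δ = 0.028 + 0.01 + 0.109 = 0.147.
For Cobb-Douglas, s_gold equals capital's share: s_gold = 0.41.
Maximizing c = f(k) − (n+g+δ)·k gives f'(k) = n+g+δ, i.e. 0.41·k^(0.41−1) = 0.147, so k_gold = (0.41/0.147)^(1/0.59) ≈ 5.6889.
y_gold = 5.6889^0.41 ≈ 2.0397; c_gold = (1−0.41)·y_gold ≈ 1.2034.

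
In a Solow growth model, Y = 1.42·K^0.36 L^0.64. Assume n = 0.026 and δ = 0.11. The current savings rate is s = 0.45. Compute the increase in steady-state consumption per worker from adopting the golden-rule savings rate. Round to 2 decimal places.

The effective depreciation rate is n + δ = 0.026 + 0.11 = 0.136.
Current steady state (s = 0.45): k* = (0.45·1.42/0.136)^(1/0.64) ≈ 11.2186, y* = 1.42·11.2186^0.36 ≈ 3.3905, c* = (1−0.45)·3.3905 ≈ 1.8648.
Maximizing c = f(k) − (n+δ)·k gives f'(k) = n+δ, i.e. 0.36·1.42·k^(0.36−1) = 0.136, so k_gold = (0.36·1.42/0.136)^(1/0.64) ≈ 7.9162.
y_gold = 1.42·7.9162^0.36 ≈ 2.9906, c_gold = y_gold − 0.136·k_gold ≈ 1.9140.
Gain: Δc = 1.9140 − 1.8648 ≈ 0.0492.

Δc ≈ 0.05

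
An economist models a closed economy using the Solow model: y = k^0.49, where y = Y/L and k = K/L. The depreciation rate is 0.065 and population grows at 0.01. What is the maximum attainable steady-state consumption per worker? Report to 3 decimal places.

c_gold ≈ 3.096

n + δ = 0.01 + 0.065 = 0.075.
Golden rule sets MPK = n+δ: 0.49·k^(0.49−1) = 0.075, so k_gold = (0.49/0.075)^(1/0.51) ≈ 39.6555.
y_gold = 39.6555^0.49 ≈ 6.0697.
c_gold = y_gold − (n+δ)·k_gold = 6.0697 − 0.075·39.6555 ≈ 3.0956.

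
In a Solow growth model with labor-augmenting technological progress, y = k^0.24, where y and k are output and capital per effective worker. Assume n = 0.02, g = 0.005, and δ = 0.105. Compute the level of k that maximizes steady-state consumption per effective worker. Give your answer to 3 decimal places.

k_gold ≈ 2.241

Break-even investment rate: n + g + δ = 0.02 + 0.005 + 0.105 = 0.13.
Golden rule sets MPK = n+g+δ: 0.24·k^(0.24−1) = 0.13, so k_gold = (0.24/0.13)^(1/0.76) ≈ 2.2405.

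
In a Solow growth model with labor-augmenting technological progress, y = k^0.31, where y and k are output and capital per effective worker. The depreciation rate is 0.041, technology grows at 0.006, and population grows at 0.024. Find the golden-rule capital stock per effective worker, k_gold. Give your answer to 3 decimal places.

Break-even investment rate: n + g + δ = 0.024 + 0.006 + 0.041 = 0.071.
Maximizing c = f(k) − (n+g+δ)·k gives f'(k) = n+g+δ, i.e. 0.31·k^(0.31−1) = 0.071, so k_gold = (0.31/0.071)^(1/0.69) ≈ 8.4662.

k_gold ≈ 8.466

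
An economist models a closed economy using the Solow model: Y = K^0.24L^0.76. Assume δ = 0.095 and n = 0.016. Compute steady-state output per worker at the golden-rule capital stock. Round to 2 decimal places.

y_gold ≈ 1.28

Break-even investment rate: n + δ = 0.016 + 0.095 = 0.111.
Maximizing c = f(k) − (n+δ)·k gives f'(k) = n+δ, i.e. 0.24·k^(0.24−1) = 0.111, so k_gold = (0.24/0.111)^(1/0.76) ≈ 2.7583.
Output: y_gold = k_gold^0.24 = 2.7583^0.24 ≈ 1.2757.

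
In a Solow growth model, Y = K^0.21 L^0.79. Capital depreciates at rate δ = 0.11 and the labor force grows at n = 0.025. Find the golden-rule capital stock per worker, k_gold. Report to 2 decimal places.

The effective depreciation rate is n + δ = 0.025 + 0.11 = 0.135.
Golden rule sets MPK = n+δ: 0.21·k^(0.21−1) = 0.135, so k_gold = (0.21/0.135)^(1/0.79) ≈ 1.7494.

k_gold ≈ 1.75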